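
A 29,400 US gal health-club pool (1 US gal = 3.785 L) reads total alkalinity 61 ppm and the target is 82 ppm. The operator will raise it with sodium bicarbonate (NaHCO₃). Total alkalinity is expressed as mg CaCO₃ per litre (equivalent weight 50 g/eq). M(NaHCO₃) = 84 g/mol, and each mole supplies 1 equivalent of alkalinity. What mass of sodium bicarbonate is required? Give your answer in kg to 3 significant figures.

3.93 kg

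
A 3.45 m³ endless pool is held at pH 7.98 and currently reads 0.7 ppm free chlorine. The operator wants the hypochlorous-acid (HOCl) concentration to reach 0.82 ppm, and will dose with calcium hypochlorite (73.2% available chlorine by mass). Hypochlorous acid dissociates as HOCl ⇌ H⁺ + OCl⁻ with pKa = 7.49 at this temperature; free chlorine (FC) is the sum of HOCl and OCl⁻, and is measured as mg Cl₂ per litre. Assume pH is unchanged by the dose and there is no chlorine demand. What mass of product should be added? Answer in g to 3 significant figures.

12.5 g

Volume: 3.45 m³ = 3,450 L.
[OCl⁻]/[HOCl] = 10^(pH − pKa) = 10^(7.98 − 7.49) = 3.09; fraction as HOCl = 1/(1 + 3.09) = 0.2445.
Free chlorine required for 0.82 ppm HOCl: 0.82 / 0.2445 = 3.354 ppm.
FC to add: 3.354 − 0.7 = 2.654 mg/L as Cl₂.
Cl₂ equivalent: 2.654 mg/L × 3,450 L = 9.156 g.
Product at 73.2% available Cl: 9.156 / 0.732 = 12.51 g.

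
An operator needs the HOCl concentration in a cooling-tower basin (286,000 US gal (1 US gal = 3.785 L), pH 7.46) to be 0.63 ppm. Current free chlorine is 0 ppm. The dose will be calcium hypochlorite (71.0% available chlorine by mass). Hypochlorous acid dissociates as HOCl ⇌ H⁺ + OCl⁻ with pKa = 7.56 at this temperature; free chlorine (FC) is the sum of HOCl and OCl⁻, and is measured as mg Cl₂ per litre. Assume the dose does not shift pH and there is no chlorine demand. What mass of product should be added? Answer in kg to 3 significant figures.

Volume: 286,000 US gal × 3.785 L/gal = 1,082,510 L.
[OCl⁻]/[HOCl] = 10^(pH − pKa) = 10^(7.46 − 7.56) = 0.7943; fraction as HOCl = 1/(1 + 0.7943) = 0.5573.
Free chlorine required for 0.63 ppm HOCl: 0.63 / 0.5573 = 1.13 ppm.
FC to add: 1.13 − 0 = 1.13 mg/L as Cl₂.
Cl₂ equivalent: 1.13 mg/L × 1,082,510 L = 1224 g.
Product at 71.0% available Cl: 1224 / 0.71 = 1724 g.

1.72 kg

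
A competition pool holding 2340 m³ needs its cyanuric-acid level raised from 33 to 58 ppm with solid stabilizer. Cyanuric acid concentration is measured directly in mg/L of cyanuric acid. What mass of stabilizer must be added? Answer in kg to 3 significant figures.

Volume: 2340 m³ = 2,340,000 L.
CYA to add: (58 − 33) = 25 mg/L × 2,340,000 L = 58,500 g cyanuric acid.

58.5 kg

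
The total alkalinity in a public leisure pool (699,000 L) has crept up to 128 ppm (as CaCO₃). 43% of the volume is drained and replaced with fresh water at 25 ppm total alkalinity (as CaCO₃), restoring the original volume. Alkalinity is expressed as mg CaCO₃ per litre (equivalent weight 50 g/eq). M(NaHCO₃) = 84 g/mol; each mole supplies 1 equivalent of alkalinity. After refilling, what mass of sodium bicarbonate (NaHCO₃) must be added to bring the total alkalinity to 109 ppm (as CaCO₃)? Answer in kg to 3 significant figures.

29.7 kg

After draining 43% and refilling: 128 × 0.57 + 25 × 0.43 = 83.71 ppm.
Deficit to target: 109 − 83.71 = 25.29 mg/L.
As CaCO₃: 25.29 mg/L × 699,000 L = 17,680 g; ÷ 50 g/eq ÷ 1 = 353.6 mol NaHCO₃.
Mass: 353.6 × 84 = 29,700 g.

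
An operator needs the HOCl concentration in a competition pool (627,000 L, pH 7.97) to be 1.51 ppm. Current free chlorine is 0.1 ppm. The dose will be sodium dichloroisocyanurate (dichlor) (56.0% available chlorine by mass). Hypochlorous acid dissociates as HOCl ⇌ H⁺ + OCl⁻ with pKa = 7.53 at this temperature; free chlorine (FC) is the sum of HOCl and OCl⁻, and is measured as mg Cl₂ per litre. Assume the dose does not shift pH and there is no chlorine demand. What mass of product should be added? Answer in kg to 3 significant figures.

6.24 kg

[OCl⁻]/[HOCl] = 10^(pH − pKa) = 10^(7.97 − 7.53) = 2.754; fraction as HOCl = 1/(1 + 2.754) = 0.2664.
Free chlorine required for 1.51 ppm HOCl: 1.51 / 0.2664 = 5.669 ppm.
FC to add: 5.669 − 0.1 = 5.569 mg/L as Cl₂.
Cl₂ equivalent: 5.569 mg/L × 627,000 L = 3492 g.
Product at 56.0% available Cl: 3492 / 0.56 = 6235 g.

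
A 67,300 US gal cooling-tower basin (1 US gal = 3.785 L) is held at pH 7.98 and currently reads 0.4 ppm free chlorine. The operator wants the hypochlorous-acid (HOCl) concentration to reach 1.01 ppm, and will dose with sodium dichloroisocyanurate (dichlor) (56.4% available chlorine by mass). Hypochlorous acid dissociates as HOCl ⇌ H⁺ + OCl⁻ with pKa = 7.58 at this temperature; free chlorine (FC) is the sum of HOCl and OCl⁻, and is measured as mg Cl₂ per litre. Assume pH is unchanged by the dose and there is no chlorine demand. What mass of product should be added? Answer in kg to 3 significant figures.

1.42 kg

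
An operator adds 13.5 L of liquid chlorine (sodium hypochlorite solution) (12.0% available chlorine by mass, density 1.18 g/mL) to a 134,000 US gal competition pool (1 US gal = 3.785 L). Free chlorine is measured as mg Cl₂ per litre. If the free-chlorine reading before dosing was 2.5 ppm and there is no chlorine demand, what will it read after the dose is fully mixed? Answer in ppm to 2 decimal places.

6.27 ppm

Volume: 134,000 US gal × 3.785 L/gal = 507,190 L.
Mass of solution: 13.5 L × 1000 mL/L × 1.18 g/mL = 15,930 g.
Available chlorine delivered: 15,930 g × 0.12 = 1912 g as Cl₂.
Concentration rise: 1912 g / 507,190 L = 3.769 mg/L = 3.77 ppm.
Final FC: 2.5 + 3.77 = 6.27 ppm.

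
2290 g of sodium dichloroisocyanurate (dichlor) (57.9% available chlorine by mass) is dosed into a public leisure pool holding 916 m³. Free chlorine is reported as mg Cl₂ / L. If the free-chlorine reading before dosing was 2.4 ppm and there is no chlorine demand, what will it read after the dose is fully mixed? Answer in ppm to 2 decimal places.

3.85 ppm

Volume: 916 m³ = 916,000 L.
Available chlorine delivered: 2290 g × 0.579 = 1326 g as Cl₂.
Concentration rise: 1326 g / 916,000 L = 1.447 mg/L = 1.45 ppm.
Final FC: 2.4 + 1.45 = 3.85 ppm.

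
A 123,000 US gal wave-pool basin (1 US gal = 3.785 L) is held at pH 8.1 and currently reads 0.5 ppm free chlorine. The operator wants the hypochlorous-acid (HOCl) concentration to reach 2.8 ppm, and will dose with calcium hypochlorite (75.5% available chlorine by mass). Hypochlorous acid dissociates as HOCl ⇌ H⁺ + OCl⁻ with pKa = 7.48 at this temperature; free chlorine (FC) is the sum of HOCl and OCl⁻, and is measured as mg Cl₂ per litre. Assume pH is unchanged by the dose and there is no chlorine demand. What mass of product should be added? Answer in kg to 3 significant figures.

Volume: 123,000 US gal × 3.785 L/gal = 465,555 L.
[OCl⁻]/[HOCl] = 10^(pH − pKa) = 10^(8.1 − 7.48) = 4.169; fraction as HOCl = 1/(1 + 4.169) = 0.1935.
Free chlorine required for 2.8 ppm HOCl: 2.8 / 0.1935 = 14.47 ppm.
FC to add: 14.47 − 0.5 = 13.97 mg/L as Cl₂.
Cl₂ equivalent: 13.97 mg/L × 465,555 L = 6505 g.
Product at 75.5% available Cl: 6505 / 0.755 = 8616 g.

8.62 kg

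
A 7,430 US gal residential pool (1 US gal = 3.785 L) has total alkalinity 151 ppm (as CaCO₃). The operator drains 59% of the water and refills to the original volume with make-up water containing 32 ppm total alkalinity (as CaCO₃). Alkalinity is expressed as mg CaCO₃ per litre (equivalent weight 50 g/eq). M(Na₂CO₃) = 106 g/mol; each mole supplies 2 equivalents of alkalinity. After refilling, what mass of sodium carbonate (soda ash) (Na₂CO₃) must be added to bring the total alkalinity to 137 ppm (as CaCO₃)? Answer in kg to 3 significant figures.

Volume: 7,430 US gal × 3.785 L/gal = 28,123 L.
After draining 59% and refilling: 151 × 0.41 + 32 × 0.59 = 80.79 ppm.
Deficit to target: 137 − 80.79 = 56.21 mg/L.
As CaCO₃: 56.21 mg/L × 28,123 L = 1581 g; ÷ 50 g/eq ÷ 2 = 15.81 mol Na₂CO₃.
Mass: 15.81 × 106 = 1676 g.

1.68 kg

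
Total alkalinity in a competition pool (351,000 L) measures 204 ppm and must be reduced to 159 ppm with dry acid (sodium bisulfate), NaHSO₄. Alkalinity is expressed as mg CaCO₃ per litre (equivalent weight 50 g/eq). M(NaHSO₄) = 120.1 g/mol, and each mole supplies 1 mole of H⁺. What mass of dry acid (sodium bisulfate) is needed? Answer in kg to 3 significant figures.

37.9 kg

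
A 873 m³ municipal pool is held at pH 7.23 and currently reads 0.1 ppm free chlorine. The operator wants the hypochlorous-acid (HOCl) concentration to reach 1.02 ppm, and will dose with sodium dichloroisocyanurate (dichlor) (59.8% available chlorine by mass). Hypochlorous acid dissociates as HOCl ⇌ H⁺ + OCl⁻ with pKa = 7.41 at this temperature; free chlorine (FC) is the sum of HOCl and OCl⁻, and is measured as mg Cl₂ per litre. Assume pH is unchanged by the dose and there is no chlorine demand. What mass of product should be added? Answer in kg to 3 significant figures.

Volume: 873 m³ = 873,000 L.
[OCl⁻]/[HOCl] = 10^(pH − pKa) = 10^(7.23 − 7.41) = 0.6607; fraction as HOCl = 1/(1 + 0.6607) = 0.6022.
Free chlorine required for 1.02 ppm HOCl: 1.02 / 0.6022 = 1.694 ppm.
FC to add: 1.694 − 0.1 = 1.594 mg/L as Cl₂.
Cl₂ equivalent: 1.594 mg/L × 873,000 L = 1391 g.
Product at 59.8% available Cl: 1391 / 0.598 = 2327 g.

2.33 kg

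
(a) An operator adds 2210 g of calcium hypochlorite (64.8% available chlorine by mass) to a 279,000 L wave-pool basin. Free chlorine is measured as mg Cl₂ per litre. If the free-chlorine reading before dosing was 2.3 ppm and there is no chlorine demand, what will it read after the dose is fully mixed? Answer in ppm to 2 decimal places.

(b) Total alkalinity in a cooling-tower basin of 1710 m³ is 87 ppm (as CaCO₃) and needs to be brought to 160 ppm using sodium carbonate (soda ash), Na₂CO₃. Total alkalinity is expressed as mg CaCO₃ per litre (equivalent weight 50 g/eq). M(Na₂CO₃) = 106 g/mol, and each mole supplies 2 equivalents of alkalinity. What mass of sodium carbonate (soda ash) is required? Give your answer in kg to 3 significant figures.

(a) Available chlorine delivered: 2210 g × 0.648 = 1432 g as Cl₂.
(a) Concentration rise: 1432 g / 279,000 L = 5.133 mg/L = 5.13 ppm.
(a) Final FC: 2.3 + 5.13 = 7.43 ppm.

(b) Volume: 1710 m³ = 1,710,000 L.
(b) Alkalinity to add: (160 − 87) = 73 mg/L as CaCO₃ × 1,710,000 L = 124,800 g as CaCO₃.
(b) Equivalents: 124,800 g ÷ 50 g/eq = 2497 eq.
(b) Each mole of Na₂CO₃ supplies 2 eq, so 2497 / 2 = 1248 mol.
(b) Mass: 1248 mol × 106 g/mol = 132,300 g.

(a) 7.43 ppm; (b) 132 kg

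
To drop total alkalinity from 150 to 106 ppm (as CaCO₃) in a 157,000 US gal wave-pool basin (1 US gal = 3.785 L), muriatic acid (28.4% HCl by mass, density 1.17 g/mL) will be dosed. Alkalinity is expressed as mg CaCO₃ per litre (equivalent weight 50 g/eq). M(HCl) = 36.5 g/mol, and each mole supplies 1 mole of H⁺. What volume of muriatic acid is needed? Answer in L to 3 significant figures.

Volume: 157,000 US gal × 3.785 L/gal = 594,245 L.
Alkalinity to neutralize: (150 − 106) = 44 mg/L as CaCO₃ × 594,245 L = 26,150 g as CaCO₃.
Equivalents of H⁺ required: 26,150 ÷ 50 g/eq = 522.9 eq = 522.9 mol HCl.
Mass of HCl: 522.9 × 36.5 = 19,090 g.
Mass of 28.4% solution: 19,090 / 0.284 = 67,210 g.
Volume: 67,210 g ÷ 1.17 g/mL = 57,440 mL.

57.4 L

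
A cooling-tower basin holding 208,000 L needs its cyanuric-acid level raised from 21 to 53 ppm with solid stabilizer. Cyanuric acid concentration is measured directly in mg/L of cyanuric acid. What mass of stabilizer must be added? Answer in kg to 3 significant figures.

CYA to add: (53 − 21) = 32 mg/L × 208,000 L = 6656 g cyanuric acid.

6.66 kg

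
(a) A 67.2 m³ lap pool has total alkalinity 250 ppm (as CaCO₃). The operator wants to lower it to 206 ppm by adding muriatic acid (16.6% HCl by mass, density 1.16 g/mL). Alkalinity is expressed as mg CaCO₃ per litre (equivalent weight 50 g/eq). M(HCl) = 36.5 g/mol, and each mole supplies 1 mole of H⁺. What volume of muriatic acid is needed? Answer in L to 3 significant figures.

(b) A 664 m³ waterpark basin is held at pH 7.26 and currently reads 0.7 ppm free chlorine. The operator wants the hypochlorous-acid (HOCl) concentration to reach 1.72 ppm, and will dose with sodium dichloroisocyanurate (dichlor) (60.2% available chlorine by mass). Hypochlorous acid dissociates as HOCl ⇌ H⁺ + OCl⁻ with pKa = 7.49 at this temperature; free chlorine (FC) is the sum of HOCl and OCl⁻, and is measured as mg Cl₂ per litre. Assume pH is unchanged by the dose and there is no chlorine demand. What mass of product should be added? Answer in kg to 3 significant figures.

(a) 11.2 L; (b) 2.24 kg

(a) Volume: 67.2 m³ = 67,200 L.
(a) Alkalinity to neutralize: (250 − 206) = 44 mg/L as CaCO₃ × 67,200 L = 2957 g as CaCO₃.
(a) Equivalents of H⁺ required: 2957 ÷ 50 g/eq = 59.14 eq = 59.14 mol HCl.
(a) Mass of HCl: 59.14 × 36.5 = 2158 g.
(a) Mass of 16.6% solution: 2158 / 0.166 = 13,000 g.
(a) Volume: 13,000 g ÷ 1.16 g/mL = 11,210 mL.

(b) Volume: 664 m³ = 664,000 L.
(b) [OCl⁻]/[HOCl] = 10^(pH − pKa) = 10^(7.26 − 7.49) = 0.5888; fraction as HOCl = 1/(1 + 0.5888) = 0.6294.
(b) Free chlorine required for 1.72 ppm HOCl: 1.72 / 0.6294 = 2.733 ppm.
(b) FC to add: 2.733 − 0.7 = 2.033 mg/L as Cl₂.
(b) Cl₂ equivalent: 2.033 mg/L × 664,000 L = 1350 g.
(b) Product at 60.2% available Cl: 1350 / 0.602 = 2242 g.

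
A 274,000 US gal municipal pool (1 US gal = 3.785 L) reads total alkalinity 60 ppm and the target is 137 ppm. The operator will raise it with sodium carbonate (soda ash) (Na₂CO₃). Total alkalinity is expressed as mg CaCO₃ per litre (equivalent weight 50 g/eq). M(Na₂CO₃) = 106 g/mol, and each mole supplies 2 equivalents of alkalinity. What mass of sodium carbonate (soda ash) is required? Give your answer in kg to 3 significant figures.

Volume: 274,000 US gal × 3.785 L/gal = 1,037,090 L.
Alkalinity to add: (137 − 60) = 77 mg/L as CaCO₃ × 1,037,090 L = 79,860 g as CaCO₃.
Equivalents: 79,860 g ÷ 50 g/eq = 1597 eq.
Each mole of Na₂CO₃ supplies 2 eq, so 1597 / 2 = 798.6 mol.
Mass: 798.6 mol × 106 g/mol = 84,650 g.

84.6 kg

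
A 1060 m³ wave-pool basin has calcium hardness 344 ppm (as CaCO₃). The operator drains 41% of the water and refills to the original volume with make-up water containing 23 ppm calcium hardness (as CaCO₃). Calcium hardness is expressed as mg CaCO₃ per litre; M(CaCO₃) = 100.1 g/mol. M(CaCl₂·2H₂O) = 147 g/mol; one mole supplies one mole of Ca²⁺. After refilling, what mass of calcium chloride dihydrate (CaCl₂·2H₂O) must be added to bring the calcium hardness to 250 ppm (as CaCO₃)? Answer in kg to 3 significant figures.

Volume: 1060 m³ = 1,060,000 L.
After draining 41% and refilling: 344 × 0.59 + 23 × 0.41 = 212.39 ppm.
Deficit to target: 250 − 212.39 = 37.61 mg/L.
As CaCO₃: 37.61 mg/L × 1,060,000 L = 39,870 g; ÷ 100.1 = 398.3 mol Ca²⁺.
Mass: 398.3 × 147 = 58,550 g.

58.5 kg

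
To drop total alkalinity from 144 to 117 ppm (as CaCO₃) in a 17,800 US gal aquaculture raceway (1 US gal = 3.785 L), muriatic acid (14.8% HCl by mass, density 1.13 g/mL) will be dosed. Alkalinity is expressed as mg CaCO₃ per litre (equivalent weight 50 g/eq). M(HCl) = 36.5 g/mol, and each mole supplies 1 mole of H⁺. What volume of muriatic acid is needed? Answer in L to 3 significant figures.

7.94 L

Volume: 17,800 US gal × 3.785 L/gal = 67,373 L.
Alkalinity to neutralize: (144 − 117) = 27 mg/L as CaCO₃ × 67,373 L = 1819 g as CaCO₃.
Equivalents of H⁺ required: 1819 ÷ 50 g/eq = 36.38 eq = 36.38 mol HCl.
Mass of HCl: 36.38 × 36.5 = 1328 g.
Mass of 14.8% solution: 1328 / 0.148 = 8972 g.
Volume: 8972 g ÷ 1.13 g/mL = 7940 mL.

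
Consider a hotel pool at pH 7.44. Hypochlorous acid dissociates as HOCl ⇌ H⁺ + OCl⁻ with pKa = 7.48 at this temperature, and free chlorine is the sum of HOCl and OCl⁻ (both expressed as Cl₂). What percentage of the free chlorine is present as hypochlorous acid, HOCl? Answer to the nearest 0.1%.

52.3%

[OCl⁻]/[HOCl] = 10^(pH − pKa) = 10^(7.44 − 7.48) = 10^-0.04 = 0.912.
Fraction as HOCl = 1 / (1 + 0.912) = 0.523.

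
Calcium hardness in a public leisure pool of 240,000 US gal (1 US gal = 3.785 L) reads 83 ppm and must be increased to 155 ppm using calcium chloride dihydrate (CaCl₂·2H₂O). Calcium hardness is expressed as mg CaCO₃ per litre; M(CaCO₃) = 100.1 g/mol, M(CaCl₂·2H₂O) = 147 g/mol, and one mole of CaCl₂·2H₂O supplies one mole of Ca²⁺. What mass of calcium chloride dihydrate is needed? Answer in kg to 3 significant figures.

Volume: 240,000 US gal × 3.785 L/gal = 908,400 L.
Hardness to add: (155 − 83) = 72 mg/L as CaCO₃ × 908,400 L = 65,400 g as CaCO₃.
Moles of Ca²⁺ (1 mol Ca²⁺ ≡ 1 mol CaCO₃): 65,400 / 100.1 g/mol = 653.4 mol.
Mass of CaCl₂·2H₂O: 653.4 × 147 = 96,050 g.

96.0 kg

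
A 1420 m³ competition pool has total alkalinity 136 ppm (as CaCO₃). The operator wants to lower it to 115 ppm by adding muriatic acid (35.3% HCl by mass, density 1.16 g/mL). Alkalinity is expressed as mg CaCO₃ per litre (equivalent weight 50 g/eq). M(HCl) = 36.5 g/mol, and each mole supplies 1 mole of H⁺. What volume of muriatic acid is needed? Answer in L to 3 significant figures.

Volume: 1420 m³ = 1,420,000 L.
Alkalinity to neutralize: (136 − 115) = 21 mg/L as CaCO₃ × 1,420,000 L = 29,820 g as CaCO₃.
Equivalents of H⁺ required: 29,820 ÷ 50 g/eq = 596.4 eq = 596.4 mol HCl.
Mass of HCl: 596.4 × 36.5 = 21,770 g.
Mass of 35.3% solution: 21,770 / 0.353 = 61,670 g.
Volume: 61,670 g ÷ 1.16 g/mL = 53,160 mL.

53.2 L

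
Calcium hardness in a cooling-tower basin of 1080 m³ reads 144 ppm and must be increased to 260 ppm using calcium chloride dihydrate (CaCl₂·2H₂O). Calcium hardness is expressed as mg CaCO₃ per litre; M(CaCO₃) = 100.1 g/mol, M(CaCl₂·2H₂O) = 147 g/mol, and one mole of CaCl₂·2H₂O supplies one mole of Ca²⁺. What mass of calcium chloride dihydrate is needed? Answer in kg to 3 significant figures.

184 kg

Volume: 1080 m³ = 1,080,000 L.
Hardness to add: (260 − 144) = 116 mg/L as CaCO₃ × 1,080,000 L = 125,300 g as CaCO₃.
Moles of Ca²⁺ (1 mol Ca²⁺ ≡ 1 mol CaCO₃): 125,300 / 100.1 g/mol = 1252 mol.
Mass of CaCl₂·2H₂O: 1252 × 147 = 184,000 g.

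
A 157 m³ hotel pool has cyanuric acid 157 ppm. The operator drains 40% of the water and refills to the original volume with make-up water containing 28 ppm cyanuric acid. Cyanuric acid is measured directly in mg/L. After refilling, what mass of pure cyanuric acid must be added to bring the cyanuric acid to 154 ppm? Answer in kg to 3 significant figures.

7.63 kg

Volume: 157 m³ = 157,000 L.
After draining 40% and refilling: 157 × 0.60 + 28 × 0.40 = 105.4 ppm.
Deficit to target: 154 − 105.4 = 48.6 mg/L.
Mass: 48.6 mg/L × 157,000 L = 7630 g cyanuric acid.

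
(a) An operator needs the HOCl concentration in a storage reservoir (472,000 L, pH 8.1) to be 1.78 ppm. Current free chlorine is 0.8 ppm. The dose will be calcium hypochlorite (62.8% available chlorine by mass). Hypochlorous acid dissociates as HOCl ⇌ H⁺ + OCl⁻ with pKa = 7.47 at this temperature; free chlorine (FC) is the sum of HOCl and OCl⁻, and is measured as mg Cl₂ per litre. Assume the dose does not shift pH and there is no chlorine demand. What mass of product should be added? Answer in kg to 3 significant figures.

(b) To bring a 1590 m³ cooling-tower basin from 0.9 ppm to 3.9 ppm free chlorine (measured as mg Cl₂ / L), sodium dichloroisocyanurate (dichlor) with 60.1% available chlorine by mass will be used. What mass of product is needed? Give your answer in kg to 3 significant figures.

(a) [OCl⁻]/[HOCl] = 10^(pH − pKa) = 10^(8.1 − 7.47) = 4.266; fraction as HOCl = 1/(1 + 4.266) = 0.1899.
(a) Free chlorine required for 1.78 ppm HOCl: 1.78 / 0.1899 = 9.373 ppm.
(a) FC to add: 9.373 − 0.8 = 8.573 mg/L as Cl₂.
(a) Cl₂ equivalent: 8.573 mg/L × 472,000 L = 4047 g.
(a) Product at 62.8% available Cl: 4047 / 0.628 = 6443 g.

(b) Volume: 1590 m³ = 1,590,000 L.
(b) Chlorine deficit: 3.9 − 0.9 = 3 ppm = 3 mg/L as Cl₂.
(b) Cl₂ equivalent needed: 3 mg/L × 1,590,000 L = 4,770,000 mg = 4770 g.
(b) Product at 60.1% available chlorine: 4770 / 0.601 = 7937 g.

(a) 6.44 kg; (b) 7.94 kg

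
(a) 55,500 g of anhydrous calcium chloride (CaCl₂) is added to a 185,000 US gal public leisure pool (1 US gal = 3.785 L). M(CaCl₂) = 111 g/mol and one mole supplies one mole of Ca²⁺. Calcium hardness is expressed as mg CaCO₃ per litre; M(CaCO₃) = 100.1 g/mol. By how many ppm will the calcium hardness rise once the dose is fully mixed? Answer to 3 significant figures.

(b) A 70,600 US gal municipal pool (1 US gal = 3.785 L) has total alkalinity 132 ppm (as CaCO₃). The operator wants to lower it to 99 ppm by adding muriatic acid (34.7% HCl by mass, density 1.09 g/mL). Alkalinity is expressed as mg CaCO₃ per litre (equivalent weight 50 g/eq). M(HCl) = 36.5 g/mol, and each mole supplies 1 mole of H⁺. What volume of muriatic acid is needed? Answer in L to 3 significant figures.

(a) Volume: 185,000 US gal × 3.785 L/gal = 700,225 L.
(a) Moles of Ca²⁺: 55,500 g ÷ 111 g/mol = 500 mol.
(a) As CaCO₃: 500 mol × 100.1 g/mol = 50,050 g.
(a) Rise: 50,050 g / 700,225 L × 1000 = 71.48 mg/L.

(b) Volume: 70,600 US gal × 3.785 L/gal = 267,221 L.
(b) Alkalinity to neutralize: (132 − 99) = 33 mg/L as CaCO₃ × 267,221 L = 8818 g as CaCO₃.
(b) Equivalents of H⁺ required: 8818 ÷ 50 g/eq = 176.4 eq = 176.4 mol HCl.
(b) Mass of HCl: 176.4 × 36.5 = 6437 g.
(b) Mass of 34.7% solution: 6437 / 0.347 = 18,550 g.
(b) Volume: 18,550 g ÷ 1.09 g/mL = 17,020 mL.

(a) 71.5 ppm; (b) 17.0 L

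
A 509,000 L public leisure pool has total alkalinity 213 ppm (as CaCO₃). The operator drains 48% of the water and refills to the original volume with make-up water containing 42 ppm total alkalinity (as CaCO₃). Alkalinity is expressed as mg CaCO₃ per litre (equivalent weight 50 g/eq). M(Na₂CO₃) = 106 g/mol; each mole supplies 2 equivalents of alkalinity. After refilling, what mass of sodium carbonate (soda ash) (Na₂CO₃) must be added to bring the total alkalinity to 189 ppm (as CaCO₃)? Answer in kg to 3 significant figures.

After draining 48% and refilling: 213 × 0.52 + 42 × 0.48 = 130.92 ppm.
Deficit to target: 189 − 130.92 = 58.08 mg/L.
As CaCO₃: 58.08 mg/L × 509,000 L = 29,560 g; ÷ 50 g/eq ÷ 2 = 295.6 mol Na₂CO₃.
Mass: 295.6 × 106 = 31,340 g.

31.3 kg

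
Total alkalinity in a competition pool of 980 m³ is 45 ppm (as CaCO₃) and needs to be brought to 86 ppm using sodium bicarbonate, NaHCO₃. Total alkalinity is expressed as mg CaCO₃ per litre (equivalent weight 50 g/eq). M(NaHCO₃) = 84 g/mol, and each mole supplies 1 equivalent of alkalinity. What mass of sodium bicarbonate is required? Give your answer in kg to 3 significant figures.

67.5 kg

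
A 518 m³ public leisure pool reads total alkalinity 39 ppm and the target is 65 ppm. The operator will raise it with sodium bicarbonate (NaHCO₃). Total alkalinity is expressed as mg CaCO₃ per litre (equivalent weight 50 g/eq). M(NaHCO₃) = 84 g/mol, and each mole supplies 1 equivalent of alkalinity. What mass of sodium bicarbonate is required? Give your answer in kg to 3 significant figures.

22.6 kg

Volume: 518 m³ = 518,000 L.
Alkalinity to add: (65 − 39) = 26 mg/L as CaCO₃ × 518,000 L = 13,470 g as CaCO₃.
Equivalents: 13,470 g ÷ 50 g/eq = 269.4 eq.
NaHCO₃ supplies 1 eq per mole → 269.4 mol.
Mass: 269.4 mol × 84 g/mol = 22,630 g.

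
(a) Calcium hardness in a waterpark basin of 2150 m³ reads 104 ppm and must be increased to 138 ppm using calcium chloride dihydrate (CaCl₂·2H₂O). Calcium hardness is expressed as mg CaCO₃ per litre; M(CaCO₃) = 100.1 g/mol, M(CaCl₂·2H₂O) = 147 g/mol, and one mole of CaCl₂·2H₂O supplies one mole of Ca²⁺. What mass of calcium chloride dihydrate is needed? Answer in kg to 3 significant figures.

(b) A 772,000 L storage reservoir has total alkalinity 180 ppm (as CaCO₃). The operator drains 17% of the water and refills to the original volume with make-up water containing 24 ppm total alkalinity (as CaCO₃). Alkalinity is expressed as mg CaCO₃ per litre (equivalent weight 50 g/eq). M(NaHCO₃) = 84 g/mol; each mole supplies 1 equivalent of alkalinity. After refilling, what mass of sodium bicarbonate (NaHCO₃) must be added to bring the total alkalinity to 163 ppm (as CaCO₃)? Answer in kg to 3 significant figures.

(a) 107 kg; (b) 12.3 kg

(a) Volume: 2150 m³ = 2,150,000 L.
(a) Hardness to add: (138 − 104) = 34 mg/L as CaCO₃ × 2,150,000 L = 73,100 g as CaCO₃.
(a) Moles of Ca²⁺ (1 mol Ca²⁺ ≡ 1 mol CaCO₃): 73,100 / 100.1 g/mol = 730.3 mol.
(a) Mass of CaCl₂·2H₂O: 730.3 × 147 = 107,300 g.

(b) After draining 17% and refilling: 180 × 0.83 + 24 × 0.17 = 153.48 ppm.
(b) Deficit to target: 163 − 153.48 = 9.52 mg/L.
(b) As CaCO₃: 9.52 mg/L × 772,000 L = 7349 g; ÷ 50 g/eq ÷ 1 = 147 mol NaHCO₃.
(b) Mass: 147 × 84 = 12,350 g.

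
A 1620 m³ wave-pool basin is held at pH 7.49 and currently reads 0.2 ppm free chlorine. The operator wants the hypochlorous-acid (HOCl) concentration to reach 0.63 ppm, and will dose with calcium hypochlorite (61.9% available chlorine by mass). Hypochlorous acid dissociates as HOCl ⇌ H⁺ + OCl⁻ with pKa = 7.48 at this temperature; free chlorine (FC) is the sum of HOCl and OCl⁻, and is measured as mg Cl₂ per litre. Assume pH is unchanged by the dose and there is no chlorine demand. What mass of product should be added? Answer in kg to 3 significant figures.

2.81 kg

Volume: 1620 m³ = 1,620,000 L.
[OCl⁻]/[HOCl] = 10^(pH − pKa) = 10^(7.49 − 7.48) = 1.023; fraction as HOCl = 1/(1 + 1.023) = 0.4942.
Free chlorine required for 0.63 ppm HOCl: 0.63 / 0.4942 = 1.275 ppm.
FC to add: 1.275 − 0.2 = 1.075 mg/L as Cl₂.
Cl₂ equivalent: 1.075 mg/L × 1,620,000 L = 1741 g.
Product at 61.9% available Cl: 1741 / 0.619 = 2813 g.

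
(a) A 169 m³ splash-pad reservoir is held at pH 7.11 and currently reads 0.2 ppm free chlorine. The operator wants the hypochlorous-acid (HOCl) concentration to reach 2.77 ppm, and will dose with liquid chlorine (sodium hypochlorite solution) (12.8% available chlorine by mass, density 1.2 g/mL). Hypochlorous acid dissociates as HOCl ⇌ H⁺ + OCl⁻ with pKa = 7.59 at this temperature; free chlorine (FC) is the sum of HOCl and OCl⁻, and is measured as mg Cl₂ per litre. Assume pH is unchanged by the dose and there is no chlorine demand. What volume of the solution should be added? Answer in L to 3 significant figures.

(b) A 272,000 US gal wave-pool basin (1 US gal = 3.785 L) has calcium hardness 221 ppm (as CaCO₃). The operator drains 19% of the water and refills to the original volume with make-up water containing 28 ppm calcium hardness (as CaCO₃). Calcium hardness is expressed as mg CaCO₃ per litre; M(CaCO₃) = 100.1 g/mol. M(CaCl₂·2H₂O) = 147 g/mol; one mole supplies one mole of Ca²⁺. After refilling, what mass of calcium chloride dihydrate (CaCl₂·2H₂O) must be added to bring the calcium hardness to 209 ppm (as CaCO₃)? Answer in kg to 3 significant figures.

(a) 3.84 L; (b) 37.3 kg

(a) Volume: 169 m³ = 169,000 L.
(a) [OCl⁻]/[HOCl] = 10^(pH − pKa) = 10^(7.11 − 7.59) = 0.3311; fraction as HOCl = 1/(1 + 0.3311) = 0.7512.
(a) Free chlorine required for 2.77 ppm HOCl: 2.77 / 0.7512 = 3.687 ppm.
(a) FC to add: 3.687 − 0.2 = 3.487 mg/L as Cl₂.
(a) Cl₂ equivalent: 3.487 mg/L × 169,000 L = 589.3 g.
(a) Product at 12.8% available Cl: 589.3 / 0.128 = 4604 g.
(a) Volume: 4604 g ÷ 1.2 g/mL = 3837 mL.

(b) Volume: 272,000 US gal × 3.785 L/gal = 1,029,520 L.
(b) After draining 19% and refilling: 221 × 0.81 + 28 × 0.19 = 184.33 ppm.
(b) Deficit to target: 209 − 184.33 = 24.67 mg/L.
(b) As CaCO₃: 24.67 mg/L × 1,029,520 L = 25,400 g; ÷ 100.1 = 253.7 mol Ca²⁺.
(b) Mass: 253.7 × 147 = 37,300 g.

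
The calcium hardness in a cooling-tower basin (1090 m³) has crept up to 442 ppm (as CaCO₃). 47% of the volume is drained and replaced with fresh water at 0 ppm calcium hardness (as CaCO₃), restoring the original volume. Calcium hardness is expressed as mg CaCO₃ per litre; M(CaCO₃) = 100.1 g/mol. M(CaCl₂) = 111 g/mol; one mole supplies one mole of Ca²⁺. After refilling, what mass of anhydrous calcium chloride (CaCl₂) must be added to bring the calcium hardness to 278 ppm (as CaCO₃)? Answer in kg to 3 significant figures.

Volume: 1090 m³ = 1,090,000 L.
After draining 47% and refilling: 442 × 0.53 + 0 × 0.47 = 234.26 ppm.
Deficit to target: 278 − 234.26 = 43.74 mg/L.
As CaCO₃: 43.74 mg/L × 1,090,000 L = 47,680 g; ÷ 100.1 = 476.3 mol Ca²⁺.
Mass: 476.3 × 111 = 52,870 g.

52.9 kg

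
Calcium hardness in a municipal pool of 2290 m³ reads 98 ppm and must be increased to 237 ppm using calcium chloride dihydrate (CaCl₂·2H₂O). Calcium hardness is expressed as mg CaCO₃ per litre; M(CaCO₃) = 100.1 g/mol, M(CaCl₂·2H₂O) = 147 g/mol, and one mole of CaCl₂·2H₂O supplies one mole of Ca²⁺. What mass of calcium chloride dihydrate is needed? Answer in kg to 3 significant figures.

Volume: 2290 m³ = 2,290,000 L.
Hardness to add: (237 − 98) = 139 mg/L as CaCO₃ × 2,290,000 L = 318,300 g as CaCO₃.
Moles of Ca²⁺ (1 mol Ca²⁺ ≡ 1 mol CaCO₃): 318,300 / 100.1 g/mol = 3180 mol.
Mass of CaCl₂·2H₂O: 3180 × 147 = 467,400 g.

467 kg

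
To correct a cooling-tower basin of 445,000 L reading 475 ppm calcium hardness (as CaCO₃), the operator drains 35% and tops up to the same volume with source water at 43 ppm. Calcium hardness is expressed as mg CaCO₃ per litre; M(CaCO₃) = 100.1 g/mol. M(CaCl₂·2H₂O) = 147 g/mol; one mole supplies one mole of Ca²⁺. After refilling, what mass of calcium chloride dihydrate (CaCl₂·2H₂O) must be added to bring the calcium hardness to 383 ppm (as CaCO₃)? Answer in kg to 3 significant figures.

After draining 35% and refilling: 475 × 0.65 + 43 × 0.35 = 323.8 ppm.
Deficit to target: 383 − 323.8 = 59.2 mg/L.
As CaCO₃: 59.2 mg/L × 445,000 L = 26,340 g; ÷ 100.1 = 263.2 mol Ca²⁺.
Mass: 263.2 × 147 = 38,690 g.

38.7 kg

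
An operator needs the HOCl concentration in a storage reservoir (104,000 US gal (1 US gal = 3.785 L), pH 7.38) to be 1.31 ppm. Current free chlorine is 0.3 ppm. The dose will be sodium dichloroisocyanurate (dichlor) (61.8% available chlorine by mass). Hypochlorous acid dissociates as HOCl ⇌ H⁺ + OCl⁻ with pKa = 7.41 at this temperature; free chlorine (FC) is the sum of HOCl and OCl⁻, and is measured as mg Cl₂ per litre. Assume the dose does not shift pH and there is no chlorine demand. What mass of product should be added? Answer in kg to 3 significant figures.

Volume: 104,000 US gal × 3.785 L/gal = 393,640 L.
[OCl⁻]/[HOCl] = 10^(pH − pKa) = 10^(7.38 − 7.41) = 0.9333; fraction as HOCl = 1/(1 + 0.9333) = 0.5173.
Free chlorine required for 1.31 ppm HOCl: 1.31 / 0.5173 = 2.533 ppm.
FC to add: 2.533 − 0.3 = 2.233 mg/L as Cl₂.
Cl₂ equivalent: 2.233 mg/L × 393,640 L = 878.8 g.
Product at 61.8% available Cl: 878.8 / 0.618 = 1422 g.

1.42 kg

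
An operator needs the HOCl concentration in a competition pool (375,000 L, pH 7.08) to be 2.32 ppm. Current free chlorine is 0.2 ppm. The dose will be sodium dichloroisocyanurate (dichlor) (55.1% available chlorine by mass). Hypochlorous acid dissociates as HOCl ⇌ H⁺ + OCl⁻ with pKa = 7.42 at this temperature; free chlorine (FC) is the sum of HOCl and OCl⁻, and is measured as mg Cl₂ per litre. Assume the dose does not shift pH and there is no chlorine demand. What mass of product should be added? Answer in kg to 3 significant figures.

[OCl⁻]/[HOCl] = 10^(pH − pKa) = 10^(7.08 − 7.42) = 0.4571; fraction as HOCl = 1/(1 + 0.4571) = 0.6863.
Free chlorine required for 2.32 ppm HOCl: 2.32 / 0.6863 = 3.38 ppm.
FC to add: 3.38 − 0.2 = 3.18 mg/L as Cl₂.
Cl₂ equivalent: 3.18 mg/L × 375,000 L = 1193 g.
Product at 55.1% available Cl: 1193 / 0.551 = 2165 g.

2.16 kg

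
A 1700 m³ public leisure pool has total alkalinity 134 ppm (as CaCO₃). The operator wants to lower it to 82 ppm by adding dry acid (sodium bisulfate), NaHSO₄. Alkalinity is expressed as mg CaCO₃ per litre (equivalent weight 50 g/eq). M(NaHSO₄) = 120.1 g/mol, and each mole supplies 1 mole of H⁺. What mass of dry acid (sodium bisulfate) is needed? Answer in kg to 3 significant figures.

Volume: 1700 m³ = 1,700,000 L.
Alkalinity to neutralize: (134 − 82) = 52 mg/L as CaCO₃ × 1,700,000 L = 88,400 g as CaCO₃.
Equivalents of H⁺ required: 88,400 ÷ 50 g/eq = 1768 eq = 1768 mol NaHSO₄.
Mass of NaHSO₄: 1768 × 120.1 = 212,300 g.

212 kg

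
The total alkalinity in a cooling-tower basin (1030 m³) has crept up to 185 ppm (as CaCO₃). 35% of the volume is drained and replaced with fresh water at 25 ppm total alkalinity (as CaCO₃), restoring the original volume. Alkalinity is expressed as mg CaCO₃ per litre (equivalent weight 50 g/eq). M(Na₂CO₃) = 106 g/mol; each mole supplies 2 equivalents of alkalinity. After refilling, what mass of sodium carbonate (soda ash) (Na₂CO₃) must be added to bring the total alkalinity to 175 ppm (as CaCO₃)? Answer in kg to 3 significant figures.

50.2 kg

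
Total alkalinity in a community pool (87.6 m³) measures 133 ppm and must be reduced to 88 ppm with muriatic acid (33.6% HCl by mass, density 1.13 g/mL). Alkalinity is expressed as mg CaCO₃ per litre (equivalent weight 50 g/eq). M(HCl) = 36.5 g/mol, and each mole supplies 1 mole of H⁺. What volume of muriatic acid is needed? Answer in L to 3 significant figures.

Volume: 87.6 m³ = 87,600 L.
Alkalinity to neutralize: (133 − 88) = 45 mg/L as CaCO₃ × 87,600 L = 3942 g as CaCO₃.
Equivalents of H⁺ required: 3942 ÷ 50 g/eq = 78.84 eq = 78.84 mol HCl.
Mass of HCl: 78.84 × 36.5 = 2878 g.
Mass of 33.6% solution: 2878 / 0.336 = 8564 g.
Volume: 8564 g ÷ 1.13 g/mL = 7579 mL.

7.58 L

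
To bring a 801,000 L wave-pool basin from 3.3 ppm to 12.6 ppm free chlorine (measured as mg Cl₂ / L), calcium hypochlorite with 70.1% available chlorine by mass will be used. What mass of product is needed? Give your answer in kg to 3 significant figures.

10.6 kg

Chlorine deficit: 12.6 − 3.3 = 9.3 ppm = 9.3 mg/L as Cl₂.
Cl₂ equivalent needed: 9.3 mg/L × 801,000 L = 7,449,000 mg = 7449 g.
Product at 70.1% available chlorine: 7449 / 0.701 = 10,630 g.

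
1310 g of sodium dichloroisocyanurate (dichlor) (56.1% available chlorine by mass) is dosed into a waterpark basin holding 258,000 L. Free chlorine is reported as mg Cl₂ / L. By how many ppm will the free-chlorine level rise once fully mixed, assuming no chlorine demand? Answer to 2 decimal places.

2.85 ppm

Available chlorine delivered: 1310 g × 0.561 = 734.9 g as Cl₂.
Concentration rise: 734.9 g / 258,000 L = 2.848 mg/L = 2.85 ppm.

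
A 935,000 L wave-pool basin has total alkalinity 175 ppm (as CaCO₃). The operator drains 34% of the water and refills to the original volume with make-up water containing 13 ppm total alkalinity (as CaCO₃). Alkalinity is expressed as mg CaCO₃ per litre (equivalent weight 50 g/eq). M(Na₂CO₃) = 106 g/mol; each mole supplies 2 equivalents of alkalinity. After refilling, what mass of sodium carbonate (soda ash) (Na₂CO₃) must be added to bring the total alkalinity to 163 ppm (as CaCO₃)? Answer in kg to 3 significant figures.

After draining 34% and refilling: 175 × 0.66 + 13 × 0.34 = 119.92 ppm.
Deficit to target: 163 − 119.92 = 43.08 mg/L.
As CaCO₃: 43.08 mg/L × 935,000 L = 40,280 g; ÷ 50 g/eq ÷ 2 = 402.8 mol Na₂CO₃.
Mass: 402.8 × 106 = 42,700 g.

42.7 kg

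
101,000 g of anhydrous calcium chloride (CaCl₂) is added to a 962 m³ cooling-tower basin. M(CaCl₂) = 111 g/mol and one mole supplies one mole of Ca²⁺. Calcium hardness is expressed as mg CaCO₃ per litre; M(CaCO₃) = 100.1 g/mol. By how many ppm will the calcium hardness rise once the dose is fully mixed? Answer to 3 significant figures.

Volume: 962 m³ = 962,000 L.
Moles of Ca²⁺: 101,000 g ÷ 111 g/mol = 909.9 mol.
As CaCO₃: 909.9 mol × 100.1 g/mol = 91,080 g.
Rise: 91,080 g / 962,000 L × 1000 = 94.68 mg/L.

94.7 ppm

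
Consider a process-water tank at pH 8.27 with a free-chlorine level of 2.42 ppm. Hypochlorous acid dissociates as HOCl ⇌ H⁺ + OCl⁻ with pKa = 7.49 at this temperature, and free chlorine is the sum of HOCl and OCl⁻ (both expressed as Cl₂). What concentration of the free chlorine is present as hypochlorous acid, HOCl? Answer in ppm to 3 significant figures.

0.344 ppm

[OCl⁻]/[HOCl] = 10^(pH − pKa) = 10^(8.27 − 7.49) = 10^0.78 = 6.026.
Fraction as HOCl = 1 / (1 + 6.026) = 0.1423.
HOCl = 0.1423 × 2.42 ppm = 0.3445 ppm.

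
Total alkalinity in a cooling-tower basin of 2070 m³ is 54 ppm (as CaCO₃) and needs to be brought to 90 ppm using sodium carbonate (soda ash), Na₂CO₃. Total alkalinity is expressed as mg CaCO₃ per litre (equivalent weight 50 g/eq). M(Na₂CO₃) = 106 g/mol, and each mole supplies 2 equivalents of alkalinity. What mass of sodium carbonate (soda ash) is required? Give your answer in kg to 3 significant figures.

Volume: 2070 m³ = 2,070,000 L.
Alkalinity to add: (90 − 54) = 36 mg/L as CaCO₃ × 2,070,000 L = 74,520 g as CaCO₃.
Equivalents: 74,520 g ÷ 50 g/eq = 1490 eq.
Each mole of Na₂CO₃ supplies 2 eq, so 1490 / 2 = 745.2 mol.
Mass: 745.2 mol × 106 g/mol = 78,990 g.

79.0 kg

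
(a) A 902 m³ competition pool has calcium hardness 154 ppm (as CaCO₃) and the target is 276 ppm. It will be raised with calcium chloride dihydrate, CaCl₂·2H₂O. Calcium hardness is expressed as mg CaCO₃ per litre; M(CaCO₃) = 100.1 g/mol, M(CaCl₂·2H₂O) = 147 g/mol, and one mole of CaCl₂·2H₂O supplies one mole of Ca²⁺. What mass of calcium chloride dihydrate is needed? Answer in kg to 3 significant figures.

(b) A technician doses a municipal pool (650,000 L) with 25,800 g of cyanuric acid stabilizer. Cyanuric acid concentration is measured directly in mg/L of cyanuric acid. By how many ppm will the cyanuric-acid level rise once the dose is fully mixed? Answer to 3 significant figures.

(a) Volume: 902 m³ = 902,000 L.
(a) Hardness to add: (276 − 154) = 122 mg/L as CaCO₃ × 902,000 L = 110,000 g as CaCO₃.
(a) Moles of Ca²⁺ (1 mol Ca²⁺ ≡ 1 mol CaCO₃): 110,000 / 100.1 g/mol = 1099 mol.
(a) Mass of CaCl₂·2H₂O: 1099 × 147 = 161,600 g.

(b) Rise: 25,800 g / 650,000 L × 1000 = 39.69 mg/L.

(a) 162 kg; (b) 39.7 ppm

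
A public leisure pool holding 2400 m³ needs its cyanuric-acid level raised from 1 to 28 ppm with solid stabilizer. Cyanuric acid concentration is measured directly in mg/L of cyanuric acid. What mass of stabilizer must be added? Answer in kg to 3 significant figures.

Volume: 2400 m³ = 2,400,000 L.
CYA to add: (28 − 1) = 27 mg/L × 2,400,000 L = 64,800 g cyanuric acid.

64.8 kg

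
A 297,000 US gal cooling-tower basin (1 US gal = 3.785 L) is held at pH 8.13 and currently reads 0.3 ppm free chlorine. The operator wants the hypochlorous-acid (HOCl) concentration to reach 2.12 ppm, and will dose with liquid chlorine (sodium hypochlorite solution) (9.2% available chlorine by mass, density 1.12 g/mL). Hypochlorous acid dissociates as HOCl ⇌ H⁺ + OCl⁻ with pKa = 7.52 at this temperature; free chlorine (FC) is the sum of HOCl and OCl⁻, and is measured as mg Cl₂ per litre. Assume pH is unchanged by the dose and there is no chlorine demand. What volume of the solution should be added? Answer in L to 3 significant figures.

Volume: 297,000 US gal × 3.785 L/gal = 1,124,145 L.
[OCl⁻]/[HOCl] = 10^(pH − pKa) = 10^(8.13 − 7.52) = 4.074; fraction as HOCl = 1/(1 + 4.074) = 0.1971.
Free chlorine required for 2.12 ppm HOCl: 2.12 / 0.1971 = 10.76 ppm.
FC to add: 10.76 − 0.3 = 10.46 mg/L as Cl₂.
Cl₂ equivalent: 10.46 mg/L × 1,124,145 L = 11,750 g.
Product at 9.2% available Cl: 11,750 / 0.092 = 127,800 g.
Volume: 127,800 g ÷ 1.12 g/mL = 114,100 mL.

114 L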